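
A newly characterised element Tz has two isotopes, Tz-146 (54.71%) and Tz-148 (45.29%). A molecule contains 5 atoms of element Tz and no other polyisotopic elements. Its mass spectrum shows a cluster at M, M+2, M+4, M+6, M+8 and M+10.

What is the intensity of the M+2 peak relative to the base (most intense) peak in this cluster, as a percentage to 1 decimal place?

Term probabilities: M 0.0490, M+2 0.2029, M+4 0.3359, M+6 0.2781, M+8 0.1151, M+10 0.0191. Base peak = M+4.
P(M+4) = C(5,2) × 0.5471^3 × 0.4529^2 = 10 × 0.1637571 × 0.20511841 = 0.335896 (base)
P(M+2) = C(5,1) × 0.5471^4 × 0.4529^1 = 5 × 0.08959151 × 0.4529 = 0.202880
Relative intensity = 0.202880 / 0.335896 × 100 = 60.4

60.4%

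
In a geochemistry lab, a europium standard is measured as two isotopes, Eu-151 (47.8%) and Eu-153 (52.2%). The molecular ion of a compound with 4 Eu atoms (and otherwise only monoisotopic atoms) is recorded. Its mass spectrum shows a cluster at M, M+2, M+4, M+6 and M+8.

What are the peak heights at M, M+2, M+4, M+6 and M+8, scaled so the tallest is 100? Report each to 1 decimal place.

Each Eu atom is independently Eu-151 (p = 0.478) or Eu-153 (q = 0.522); the cluster is the binomial expansion (p + q)^4.
P(M) = 0.478^4 = 0.052205
P(M+2) = 4 × 0.478^3 × 0.522^1 = 0.228042
P(M+4) = 6 × 0.478^2 × 0.522^2 = 0.373549
P(M+6) = 4 × 0.478^1 × 0.522^3 = 0.271956
P(M+8) = 0.522^4 = 0.074248
The M+4 peak is largest (0.373549); scaling to 100 gives 14.0 : 61.0 : 100.0 : 72.8 : 19.9.

14.0 : 61.0 : 100.0 : 72.8 : 19.9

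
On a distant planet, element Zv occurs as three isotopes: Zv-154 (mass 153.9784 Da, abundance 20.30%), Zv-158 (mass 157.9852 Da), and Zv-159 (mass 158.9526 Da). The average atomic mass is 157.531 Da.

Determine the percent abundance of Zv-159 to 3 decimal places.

37.128%

Let x and y be the fractions of Zv-158 and Zv-159. Then x + y = 1 − 0.2030 = 0.7970 and 157.9852x + 158.9526y = 157.531 − 0.2030×153.9784 = 126.2733848.
Substituting: 157.9852x + 158.9526(0.7970 − x) = 126.2733848
(157.9852 − 158.9526)x = -0.4118374  ⇒  x = 0.42572, y = 0.37128
Zv-158: 42.572%, Zv-159: 37.128%.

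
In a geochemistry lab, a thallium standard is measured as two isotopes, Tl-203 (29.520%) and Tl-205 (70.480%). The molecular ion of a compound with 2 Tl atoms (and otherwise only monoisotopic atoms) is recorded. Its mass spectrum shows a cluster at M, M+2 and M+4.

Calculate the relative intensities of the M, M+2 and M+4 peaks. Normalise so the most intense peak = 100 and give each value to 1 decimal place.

The 2 Tl atoms are independent, so intensities follow the terms of (0.29520 + 0.70480)^2.
P(M) = 0.29520^2 = 0.087143
P(M+2) = 2 × 0.29520^1 × 0.70480^1 = 0.416114
P(M+4) = 0.70480^2 = 0.496743
The M+4 peak is largest (0.496743); scaling to 100 gives 17.5 : 83.8 : 100.0.

17.5 : 83.8 : 100.0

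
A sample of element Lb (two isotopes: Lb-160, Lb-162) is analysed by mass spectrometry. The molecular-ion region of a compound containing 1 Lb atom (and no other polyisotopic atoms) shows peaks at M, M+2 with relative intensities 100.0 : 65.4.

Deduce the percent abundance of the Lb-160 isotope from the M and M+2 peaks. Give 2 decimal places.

Write p for the Lb-160 fraction. I(M+2)/I(M) = [C(1,1)·p^0·(1−p)] / p^1 = 1·(1−p)/p = 65.4/100.0 = 0.6540
(1−p)/p = 0.6540/1 = 0.6540  ⇒  p = 1/(1 + 0.6540) = 0.6046
Lb-160: 60.46%, Lb-162: 39.54%.

60.46%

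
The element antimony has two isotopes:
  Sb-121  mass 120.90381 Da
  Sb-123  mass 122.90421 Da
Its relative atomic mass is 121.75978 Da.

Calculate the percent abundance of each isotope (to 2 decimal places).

Sb-121: 57.21%, Sb-123: 42.79%

With x = fraction of Sb-121 (so Sb-123 is 1 − x):
120.90381·x + 122.90421·(1 − x) = 121.75978
(120.90381 − 122.90421)·x = 121.75978 − 122.90421
x = -1.14443 / -2.00040 = 0.57210 → 57.21% Sb-121, 42.79% Sb-123.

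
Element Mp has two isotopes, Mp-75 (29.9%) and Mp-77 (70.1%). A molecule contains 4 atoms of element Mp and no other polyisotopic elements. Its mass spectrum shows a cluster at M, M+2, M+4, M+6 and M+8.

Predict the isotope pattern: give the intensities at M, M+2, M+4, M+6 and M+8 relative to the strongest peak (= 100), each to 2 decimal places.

1.94 : 18.19 : 63.98 : 100.00 : 58.61

Expanding (0.299 + 0.701)^4:
P(M) = 0.299^4 = 0.007993
P(M+2) = 4 × 0.299^3 × 0.701^1 = 0.074953
P(M+4) = 6 × 0.299^2 × 0.701^2 = 0.263590
P(M+6) = 4 × 0.299^1 × 0.701^3 = 0.411989
P(M+8) = 0.701^4 = 0.241475
The M+6 peak is largest (0.411989); scaling to 100 gives 1.94 : 18.19 : 63.98 : 100.00 : 58.61.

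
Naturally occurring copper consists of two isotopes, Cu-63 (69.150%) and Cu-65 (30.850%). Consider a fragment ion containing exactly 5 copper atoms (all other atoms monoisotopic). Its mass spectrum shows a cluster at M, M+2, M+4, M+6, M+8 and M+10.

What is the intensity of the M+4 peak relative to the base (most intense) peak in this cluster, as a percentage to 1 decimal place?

Term probabilities: M 0.1581, M+2 0.3527, M+4 0.3147, M+6 0.1404, M+8 0.0313, M+10 0.0028. Base peak = M+2.
P(M+2) = C(5,1) × 0.69150^4 × 0.30850^1 = 5 × 0.2286487 × 0.3085 = 0.352691 (base)
P(M+4) = C(5,2) × 0.69150^3 × 0.30850^2 = 10 × 0.33065611 × 0.09517225 = 0.314693
Relative intensity = 0.314693 / 0.352691 × 100 = 89.2

89.2%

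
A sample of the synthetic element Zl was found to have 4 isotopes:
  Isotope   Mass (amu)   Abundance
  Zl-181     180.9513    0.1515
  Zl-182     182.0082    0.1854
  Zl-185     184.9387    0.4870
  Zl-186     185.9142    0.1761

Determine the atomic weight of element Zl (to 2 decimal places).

Weight each isotope mass by its fractional abundance: 0.1515 × 180.9513 + 0.1854 × 182.0082 + 0.4870 × 184.9387 + 0.1761 × 185.9142
= 27.41412 + 33.74432 + 90.06515 + 32.73949 = 183.96308 amu

183.96 amu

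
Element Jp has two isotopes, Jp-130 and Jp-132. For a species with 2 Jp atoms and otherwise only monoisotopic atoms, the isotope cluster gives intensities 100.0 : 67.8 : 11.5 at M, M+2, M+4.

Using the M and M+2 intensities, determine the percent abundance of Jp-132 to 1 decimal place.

25.3%

Let p = fractional abundance of Jp-130. I(M+2)/I(M) = [C(2,1)·p^1·(1−p)] / p^2 = 2·(1−p)/p = 67.8/100.0 = 0.6780
(1−p)/p = 0.6780/2 = 0.3390  ⇒  p = 1/(1 + 0.3390) = 0.7468
Jp-130: 74.7%, Jp-132: 25.3%.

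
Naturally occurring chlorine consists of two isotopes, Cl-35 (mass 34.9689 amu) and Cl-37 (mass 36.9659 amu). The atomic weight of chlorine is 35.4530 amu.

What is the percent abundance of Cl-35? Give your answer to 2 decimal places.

With x = fraction of Cl-35 (so Cl-37 is 1 − x):
34.9689·x + 36.9659·(1 − x) = 35.4530
(34.9689 − 36.9659)·x = 35.4530 − 36.9659
x = -1.5129 / -1.9970 = 0.75759 → 75.76% Cl-35, 24.24% Cl-37.

75.76%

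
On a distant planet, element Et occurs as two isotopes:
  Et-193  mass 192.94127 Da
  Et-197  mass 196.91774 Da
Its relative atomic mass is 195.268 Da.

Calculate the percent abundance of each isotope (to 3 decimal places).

Et-193: 41.488%, Et-197: 58.512%

Let x be the fractional abundance of Et-193; then Et-197 has abundance 1 − x.
192.94127·x + 196.91774·(1 − x) = 195.268
(192.94127 − 196.91774)·x = 195.268 − 196.91774
x = -1.64974 / -3.97647 = 0.41488 → 41.488% Et-193, 58.512% Et-197.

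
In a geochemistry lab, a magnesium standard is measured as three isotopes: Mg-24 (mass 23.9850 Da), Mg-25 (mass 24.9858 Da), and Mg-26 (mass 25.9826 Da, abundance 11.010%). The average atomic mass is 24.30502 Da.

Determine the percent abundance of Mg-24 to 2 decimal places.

The remaining 88.990% is split between Mg-24 (fraction x) and Mg-25 (fraction 0.88990 − x).
Substituting: 23.9850x + 24.9858(0.88990 − x) = 21.44433574
(23.9850 − 24.9858)x = -0.79052768  ⇒  x = 0.78990, y = 0.10000
Mg-24: 78.99%, Mg-25: 10.00%.

78.99%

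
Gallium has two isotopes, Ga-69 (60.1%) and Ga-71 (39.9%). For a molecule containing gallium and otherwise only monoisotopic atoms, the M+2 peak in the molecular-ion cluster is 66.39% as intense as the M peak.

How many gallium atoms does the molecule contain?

1

The M+2/M ratio from n Ga atoms is n · q/p = n · 0.399/0.601.
n = 0.6639 × 0.601/0.399 = 1.00 ≈ 1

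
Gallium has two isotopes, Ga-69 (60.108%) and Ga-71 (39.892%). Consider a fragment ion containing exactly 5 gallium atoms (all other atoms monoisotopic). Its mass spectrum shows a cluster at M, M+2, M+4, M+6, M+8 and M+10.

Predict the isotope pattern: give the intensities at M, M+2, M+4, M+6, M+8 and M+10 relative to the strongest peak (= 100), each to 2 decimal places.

22.70 : 75.34 : 100.00 : 66.37 : 22.02 : 2.92

The 5 Ga atoms are independent, so intensities follow the terms of (0.60108 + 0.39892)^5.
P(M) = 0.60108^5 = 0.078462
P(M+2) = 5 × 0.60108^4 × 0.39892^1 = 0.260366
P(M+4) = 10 × 0.60108^3 × 0.39892^2 = 0.345596
P(M+6) = 10 × 0.60108^2 × 0.39892^3 = 0.229362
P(M+8) = 5 × 0.60108^1 × 0.39892^4 = 0.076111
P(M+10) = 0.39892^5 = 0.010103
The M+4 peak is largest (0.345596); scaling to 100 gives 22.70 : 75.34 : 100.00 : 66.37 : 22.02 : 2.92.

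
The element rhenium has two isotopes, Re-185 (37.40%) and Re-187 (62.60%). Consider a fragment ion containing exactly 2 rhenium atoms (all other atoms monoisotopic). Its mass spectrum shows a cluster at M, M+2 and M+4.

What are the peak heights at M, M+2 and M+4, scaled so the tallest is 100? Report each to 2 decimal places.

29.87 : 100.00 : 83.69

Each Re atom is independently Re-185 (p = 0.3740) or Re-187 (q = 0.6260); the cluster is the binomial expansion (p + q)^2.
P(M) = 0.3740^2 = 0.139876
P(M+2) = 2 × 0.3740^1 × 0.6260^1 = 0.468248
P(M+4) = 0.6260^2 = 0.391876
The M+2 peak is largest (0.468248); scaling to 100 gives 29.87 : 100.00 : 83.69.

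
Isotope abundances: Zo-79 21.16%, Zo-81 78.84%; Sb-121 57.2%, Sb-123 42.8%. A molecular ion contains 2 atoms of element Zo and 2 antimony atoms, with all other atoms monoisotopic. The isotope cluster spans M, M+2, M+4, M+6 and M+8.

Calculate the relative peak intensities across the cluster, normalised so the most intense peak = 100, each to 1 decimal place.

3.9 : 35.0 : 100.0 : 97.5 : 30.4

Element Zo pattern (n=2): 0.04477456 : 0.33365088 : 0.62157456
Antimony pattern (n=2): 0.327184 : 0.489632 : 0.183184
Convolve the two distributions (both contribute in 2-u steps):
  M: 0.04477456×0.327184 = 0.014650
  M+2: 0.04477456×0.489632 + 0.33365088×0.327184 = 0.131088
  M+4: 0.04477456×0.183184 + 0.33365088×0.489632 + 0.62157456×0.327184 = 0.374937
  M+6: 0.33365088×0.183184 + 0.62157456×0.489632 = 0.365462
  M+8: 0.62157456×0.183184 = 0.113863
Scale to base peak (0.374937) = 100: 3.9 : 35.0 : 100.0 : 97.5 : 30.4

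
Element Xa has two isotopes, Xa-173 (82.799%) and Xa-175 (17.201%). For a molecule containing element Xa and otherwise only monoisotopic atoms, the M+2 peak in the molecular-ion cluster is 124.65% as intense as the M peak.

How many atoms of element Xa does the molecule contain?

The M+2/M ratio from n Xa atoms is n · q/p = n · 0.17201/0.82799.
n = 1.2465 × 0.82799/0.17201 = 6.00 ≈ 6

6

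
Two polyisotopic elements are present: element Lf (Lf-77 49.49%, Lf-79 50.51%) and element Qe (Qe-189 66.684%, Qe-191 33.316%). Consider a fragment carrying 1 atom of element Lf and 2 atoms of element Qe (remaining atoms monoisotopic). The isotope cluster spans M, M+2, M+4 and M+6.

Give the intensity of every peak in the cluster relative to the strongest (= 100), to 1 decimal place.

49.5 : 100.0 : 62.8 : 12.6

Element Lf pattern (n=1): 0.4949 : 0.5051
Element Qe pattern (n=2): 0.44467559 : 0.44432883 : 0.11099559
Convolve the two distributions (both contribute in 2-u steps):
  M: 0.4949×0.44467559 = 0.220070
  M+2: 0.4949×0.44432883 + 0.5051×0.44467559 = 0.444504
  M+4: 0.4949×0.11099559 + 0.5051×0.44432883 = 0.279362
  M+6: 0.5051×0.11099559 = 0.056064
Scale to base peak (0.444504) = 100: 49.5 : 100.0 : 62.8 : 12.6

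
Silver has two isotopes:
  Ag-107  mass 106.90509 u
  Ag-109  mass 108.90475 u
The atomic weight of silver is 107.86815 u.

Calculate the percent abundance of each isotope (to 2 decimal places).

With x = fraction of Ag-107 (so Ag-109 is 1 − x):
106.90509·x + 108.90475·(1 − x) = 107.86815
(106.90509 − 108.90475)·x = 107.86815 − 108.90475
x = -1.03660 / -1.99966 = 0.51839 → 51.84% Ag-107, 48.16% Ag-109.

Ag-107: 51.84%, Ag-109: 48.16%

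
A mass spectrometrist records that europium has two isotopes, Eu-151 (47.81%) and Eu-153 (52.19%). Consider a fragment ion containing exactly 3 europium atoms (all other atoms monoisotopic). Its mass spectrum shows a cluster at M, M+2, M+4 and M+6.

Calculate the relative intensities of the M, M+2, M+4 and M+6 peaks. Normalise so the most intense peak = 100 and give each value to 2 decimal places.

Expanding (0.4781 + 0.5219)^3:
P(M) = 0.4781^3 = 0.109284
P(M+2) = 3 × 0.4781^2 × 0.5219^1 = 0.357887
P(M+4) = 3 × 0.4781^1 × 0.5219^2 = 0.390674
P(M+6) = 0.5219^3 = 0.142155
The M+4 peak is largest (0.390674); scaling to 100 gives 27.97 : 91.61 : 100.00 : 36.39.

27.97 : 91.61 : 100.00 : 36.39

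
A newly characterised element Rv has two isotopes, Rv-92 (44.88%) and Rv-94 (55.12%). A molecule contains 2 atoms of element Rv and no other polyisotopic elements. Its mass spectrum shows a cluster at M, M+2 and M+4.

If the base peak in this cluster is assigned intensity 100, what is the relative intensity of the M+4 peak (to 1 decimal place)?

Binomial terms of (0.4488 + 0.5512)^2: M 0.2014, M+2 0.4948, M+4 0.3038 → M+2 is the base peak.
P(M+2) = C(2,1) × 0.4488^1 × 0.5512^1 = 2 × 0.4488 × 0.5512 = 0.494757 (base)
P(M+4) = C(2,2) × 0.4488^0 × 0.5512^2 = 1 × 1.0000 × 0.30382144 = 0.303821
Relative intensity = 0.303821 / 0.494757 × 100 = 61.4

61.4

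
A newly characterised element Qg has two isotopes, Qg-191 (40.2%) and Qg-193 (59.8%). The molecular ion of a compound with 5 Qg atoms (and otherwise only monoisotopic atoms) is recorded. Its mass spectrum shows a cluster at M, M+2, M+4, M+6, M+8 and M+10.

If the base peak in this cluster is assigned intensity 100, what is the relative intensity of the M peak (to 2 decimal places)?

Binomial terms of (0.402 + 0.598)^5: M 0.0105, M+2 0.0781, M+4 0.2323, M+6 0.3456, M+8 0.2570, M+10 0.0765 → M+6 is the base peak.
P(M+6) = C(5,3) × 0.402^2 × 0.598^3 = 10 × 0.161604 × 0.21384719 = 0.345586 (base)
P(M) = C(5,0) × 0.402^5 × 0.598^0 = 1 × 0.01049857 × 1.0000 = 0.010499
Relative intensity = 0.010499 / 0.345586 × 100 = 3.04

3.04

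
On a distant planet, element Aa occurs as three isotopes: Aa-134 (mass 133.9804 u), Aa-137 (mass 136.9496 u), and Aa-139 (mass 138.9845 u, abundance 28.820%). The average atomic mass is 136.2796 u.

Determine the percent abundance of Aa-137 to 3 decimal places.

28.864%

Let x and y be the fractions of Aa-134 and Aa-137. Then x + y = 1 − 0.28820 = 0.71180 and 133.9804x + 136.9496y = 136.2796 − 0.28820×138.9845 = 96.2242671.
Substituting: 133.9804x + 136.9496(0.71180 − x) = 96.2242671
(133.9804 − 136.9496)x = -1.25645818  ⇒  x = 0.42316, y = 0.28864
Aa-134: 42.316%, Aa-137: 28.864%.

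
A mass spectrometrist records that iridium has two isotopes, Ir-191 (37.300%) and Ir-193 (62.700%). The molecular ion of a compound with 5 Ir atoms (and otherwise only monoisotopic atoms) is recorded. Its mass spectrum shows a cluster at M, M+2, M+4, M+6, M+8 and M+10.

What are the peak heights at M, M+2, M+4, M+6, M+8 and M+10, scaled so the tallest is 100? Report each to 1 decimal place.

2.1 : 17.7 : 59.5 : 100.0 : 84.0 : 28.3

Each Ir atom is independently Ir-191 (p = 0.37300) or Ir-193 (q = 0.62700); the cluster is the binomial expansion (p + q)^5.
P(M) = 0.37300^5 = 0.007220
P(M+2) = 5 × 0.37300^4 × 0.62700^1 = 0.060684
P(M+4) = 10 × 0.37300^3 × 0.62700^2 = 0.204015
P(M+6) = 10 × 0.37300^2 × 0.62700^3 = 0.342942
P(M+8) = 5 × 0.37300^1 × 0.62700^4 = 0.288237
P(M+10) = 0.62700^5 = 0.096903
The M+6 peak is largest (0.342942); scaling to 100 gives 2.1 : 17.7 : 59.5 : 100.0 : 84.0 : 28.3.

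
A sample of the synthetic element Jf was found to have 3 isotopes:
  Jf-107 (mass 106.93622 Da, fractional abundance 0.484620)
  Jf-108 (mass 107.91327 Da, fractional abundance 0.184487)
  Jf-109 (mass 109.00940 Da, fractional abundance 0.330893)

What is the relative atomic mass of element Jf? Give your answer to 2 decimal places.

107.80 Da

Average mass = Σ (abundance × isotope mass) = 0.484620 × 106.93622 + 0.184487 × 107.91327 + 0.330893 × 109.00940
= 51.823431 + 19.908595 + 36.070447 = 107.802473 Da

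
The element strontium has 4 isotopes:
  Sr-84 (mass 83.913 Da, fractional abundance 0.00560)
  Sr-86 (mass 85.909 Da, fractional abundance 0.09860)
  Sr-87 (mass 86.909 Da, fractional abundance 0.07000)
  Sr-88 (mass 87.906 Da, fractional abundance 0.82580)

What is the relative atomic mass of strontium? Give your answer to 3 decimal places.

Weight each isotope mass by its fractional abundance: 0.00560 × 83.913 + 0.09860 × 85.909 + 0.07000 × 86.909 + 0.82580 × 87.906
= 0.4699 + 8.4706 + 6.0836 + 72.5928 = 87.6169 Da

87.617 Da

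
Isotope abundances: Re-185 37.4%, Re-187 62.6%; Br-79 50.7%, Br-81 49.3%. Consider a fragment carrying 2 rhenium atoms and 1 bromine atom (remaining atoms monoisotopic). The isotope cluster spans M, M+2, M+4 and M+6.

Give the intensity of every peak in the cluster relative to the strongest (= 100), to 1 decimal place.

Rhenium pattern (n=2): 0.139876 : 0.468248 : 0.391876
Bromine pattern (n=1): 0.5070 : 0.4930
Convolve the two distributions (both contribute in 2-u steps):
  M: 0.139876×0.5070 = 0.070917
  M+2: 0.139876×0.4930 + 0.468248×0.5070 = 0.306361
  M+4: 0.468248×0.4930 + 0.391876×0.5070 = 0.429527
  M+6: 0.391876×0.4930 = 0.193195
Scale to base peak (0.429527) = 100: 16.5 : 71.3 : 100.0 : 45.0

16.5 : 71.3 : 100.0 : 45.0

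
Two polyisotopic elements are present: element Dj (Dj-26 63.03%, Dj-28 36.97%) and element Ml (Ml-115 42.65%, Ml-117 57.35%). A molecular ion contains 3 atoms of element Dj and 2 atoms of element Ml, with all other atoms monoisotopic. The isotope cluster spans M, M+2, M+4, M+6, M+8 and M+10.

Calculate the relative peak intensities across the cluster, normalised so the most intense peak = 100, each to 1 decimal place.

Element Dj pattern (n=3): 0.25040438 : 0.44062113 : 0.2584446 : 0.05052989
Element Ml pattern (n=2): 0.18190225 : 0.4891955 : 0.32890225
Convolve the two distributions (both contribute in 2-u steps):
  M: 0.25040438×0.18190225 = 0.045549
  M+2: 0.25040438×0.4891955 + 0.44062113×0.18190225 = 0.202647
  M+4: 0.25040438×0.32890225 + 0.44062113×0.4891955 + 0.2584446×0.18190225 = 0.344920
  M+6: 0.44062113×0.32890225 + 0.2584446×0.4891955 + 0.05052989×0.18190225 = 0.280543
  M+8: 0.2584446×0.32890225 + 0.05052989×0.4891955 = 0.109722
  M+10: 0.05052989×0.32890225 = 0.016619
Scale to base peak (0.344920) = 100: 13.2 : 58.8 : 100.0 : 81.3 : 31.8 : 4.8

13.2 : 58.8 : 100.0 : 81.3 : 31.8 : 4.8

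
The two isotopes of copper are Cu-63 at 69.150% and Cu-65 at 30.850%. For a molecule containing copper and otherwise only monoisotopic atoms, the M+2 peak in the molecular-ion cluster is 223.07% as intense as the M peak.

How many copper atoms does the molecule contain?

5

For n independent Cu atoms, I(M+2)/I(M) = n · (abundance Cu-65) / (abundance Cu-63) = n · 0.30850/0.69150.
n = 2.2307 × 0.69150/0.30850 = 5.00 ≈ 5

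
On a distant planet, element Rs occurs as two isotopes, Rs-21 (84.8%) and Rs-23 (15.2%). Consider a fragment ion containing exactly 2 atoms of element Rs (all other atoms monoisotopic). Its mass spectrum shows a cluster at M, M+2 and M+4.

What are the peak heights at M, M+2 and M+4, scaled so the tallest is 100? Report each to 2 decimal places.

100.00 : 35.85 : 3.21

Each Rs atom is independently Rs-21 (p = 0.848) or Rs-23 (q = 0.152); the cluster is the binomial expansion (p + q)^2.
P(M) = 0.848^2 = 0.719104
P(M+2) = 2 × 0.848^1 × 0.152^1 = 0.257792
P(M+4) = 0.152^2 = 0.023104
The M peak is largest (0.719104); scaling to 100 gives 100.00 : 35.85 : 3.21.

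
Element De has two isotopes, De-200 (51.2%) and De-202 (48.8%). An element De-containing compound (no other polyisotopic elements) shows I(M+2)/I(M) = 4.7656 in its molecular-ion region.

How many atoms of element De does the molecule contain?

For n independent De atoms, I(M+2)/I(M) = n · (abundance De-202) / (abundance De-200) = n · 0.488/0.512.
n = 4.7656 × 0.512/0.488 = 5.00 ≈ 5

5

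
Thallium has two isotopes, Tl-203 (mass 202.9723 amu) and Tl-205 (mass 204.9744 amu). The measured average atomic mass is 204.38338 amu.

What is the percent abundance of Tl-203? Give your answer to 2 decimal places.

Let x be the fractional abundance of Tl-203; then Tl-205 has abundance 1 − x.
202.9723·x + 204.9744·(1 − x) = 204.38338
(202.9723 − 204.9744)·x = 204.38338 − 204.9744
x = -0.59102 / -2.0021 = 0.29520 → 29.52% Tl-203, 70.48% Tl-205.

29.52%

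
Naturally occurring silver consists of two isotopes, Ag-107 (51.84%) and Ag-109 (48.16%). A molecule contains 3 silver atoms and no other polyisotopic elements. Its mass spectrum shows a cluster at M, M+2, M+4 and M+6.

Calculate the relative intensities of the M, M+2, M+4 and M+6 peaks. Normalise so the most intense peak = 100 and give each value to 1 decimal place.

Expanding (0.5184 + 0.4816)^3:
P(M) = 0.5184^3 = 0.139314
P(M+2) = 3 × 0.5184^2 × 0.4816^1 = 0.388273
P(M+4) = 3 × 0.5184^1 × 0.4816^2 = 0.360711
P(M+6) = 0.4816^3 = 0.111702
The M+2 peak is largest (0.388273); scaling to 100 gives 35.9 : 100.0 : 92.9 : 28.8.

35.9 : 100.0 : 92.9 : 28.8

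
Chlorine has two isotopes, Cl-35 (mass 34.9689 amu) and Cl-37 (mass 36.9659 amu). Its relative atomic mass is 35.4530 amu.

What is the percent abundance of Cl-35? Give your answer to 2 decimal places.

75.76%

Writing the weighted mean with unknown fraction x of Cl-35:
34.9689·x + 36.9659·(1 − x) = 35.4530
(34.9689 − 36.9659)·x = 35.4530 − 36.9659
x = -1.5129 / -1.9970 = 0.75759 → 75.76% Cl-35, 24.24% Cl-37.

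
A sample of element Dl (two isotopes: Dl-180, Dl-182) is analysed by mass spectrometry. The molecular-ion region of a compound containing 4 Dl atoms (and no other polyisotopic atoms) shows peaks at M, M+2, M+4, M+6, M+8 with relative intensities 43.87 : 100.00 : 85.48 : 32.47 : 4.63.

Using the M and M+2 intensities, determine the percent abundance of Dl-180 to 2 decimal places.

63.70%

Let p = fractional abundance of Dl-180. I(M+2)/I(M) = [C(4,1)·p^3·(1−p)] / p^4 = 4·(1−p)/p = 100.00/43.87 = 2.2795
(1−p)/p = 2.2795/4 = 0.5699  ⇒  p = 1/(1 + 0.5699) = 0.6370
Dl-180: 63.70%, Dl-182: 36.30%.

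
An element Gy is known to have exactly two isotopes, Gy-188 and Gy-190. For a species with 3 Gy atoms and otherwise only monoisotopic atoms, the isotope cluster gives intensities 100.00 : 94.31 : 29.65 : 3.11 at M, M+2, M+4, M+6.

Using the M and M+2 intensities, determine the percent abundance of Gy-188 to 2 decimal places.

Write p for the Gy-188 fraction. I(M+2)/I(M) = [C(3,1)·p^2·(1−p)] / p^3 = 3·(1−p)/p = 94.31/100.00 = 0.9431
(1−p)/p = 0.9431/3 = 0.3144  ⇒  p = 1/(1 + 0.3144) = 0.7608
Gy-188: 76.08%, Gy-190: 23.92%.

76.08%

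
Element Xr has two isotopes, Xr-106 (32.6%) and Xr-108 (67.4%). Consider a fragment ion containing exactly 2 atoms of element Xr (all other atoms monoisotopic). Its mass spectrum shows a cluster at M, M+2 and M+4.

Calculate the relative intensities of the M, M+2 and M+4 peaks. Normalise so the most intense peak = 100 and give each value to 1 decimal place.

The 2 Xr atoms are independent, so intensities follow the terms of (0.326 + 0.674)^2.
P(M) = 0.326^2 = 0.106276
P(M+2) = 2 × 0.326^1 × 0.674^1 = 0.439448
P(M+4) = 0.674^2 = 0.454276
The M+4 peak is largest (0.454276); scaling to 100 gives 23.4 : 96.7 : 100.0.

23.4 : 96.7 : 100.0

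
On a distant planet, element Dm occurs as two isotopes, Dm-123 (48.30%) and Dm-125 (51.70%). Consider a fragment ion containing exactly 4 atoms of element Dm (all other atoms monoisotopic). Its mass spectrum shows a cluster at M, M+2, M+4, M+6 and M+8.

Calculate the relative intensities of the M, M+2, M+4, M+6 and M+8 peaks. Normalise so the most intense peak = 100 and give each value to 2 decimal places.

The 4 Dm atoms are independent, so intensities follow the terms of (0.4830 + 0.5170)^4.
P(M) = 0.4830^4 = 0.054424
P(M+2) = 4 × 0.4830^3 × 0.5170^1 = 0.233019
P(M+4) = 6 × 0.4830^2 × 0.5170^2 = 0.374134
P(M+6) = 4 × 0.4830^1 × 0.5170^3 = 0.266980
P(M+8) = 0.5170^4 = 0.071443
The M+4 peak is largest (0.374134); scaling to 100 gives 14.55 : 62.28 : 100.00 : 71.36 : 19.10.

14.55 : 62.28 : 100.00 : 71.36 : 19.10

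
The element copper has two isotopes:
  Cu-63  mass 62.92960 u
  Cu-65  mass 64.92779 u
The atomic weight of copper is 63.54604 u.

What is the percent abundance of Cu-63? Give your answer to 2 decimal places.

With x = fraction of Cu-63 (so Cu-65 is 1 − x):
62.92960·x + 64.92779·(1 − x) = 63.54604
(62.92960 − 64.92779)·x = 63.54604 − 64.92779
x = -1.38175 / -1.99819 = 0.69150 → 69.15% Cu-63, 30.85% Cu-65.

69.15%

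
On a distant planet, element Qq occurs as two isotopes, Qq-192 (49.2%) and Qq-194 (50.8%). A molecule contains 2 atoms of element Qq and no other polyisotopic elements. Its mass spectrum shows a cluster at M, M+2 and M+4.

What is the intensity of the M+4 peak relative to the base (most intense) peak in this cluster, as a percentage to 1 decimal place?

(0.492 + 0.508)^2 gives M 0.2421, M+2 0.4999, M+4 0.2581; the largest is M+2.
P(M+2) = C(2,1) × 0.492^1 × 0.508^1 = 2 × 0.4920 × 0.5080 = 0.499872 (base)
P(M+4) = C(2,2) × 0.492^0 × 0.508^2 = 1 × 1.0000 × 0.258064 = 0.258064
Relative intensity = 0.258064 / 0.499872 × 100 = 51.6

51.6%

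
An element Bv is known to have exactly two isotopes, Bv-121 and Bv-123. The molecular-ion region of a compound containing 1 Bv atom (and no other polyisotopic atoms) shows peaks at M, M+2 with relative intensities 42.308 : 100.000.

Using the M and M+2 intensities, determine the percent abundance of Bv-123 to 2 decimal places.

70.27%

Write p for the Bv-121 fraction. I(M+2)/I(M) = [C(1,1)·p^0·(1−p)] / p^1 = 1·(1−p)/p = 100.000/42.308 = 2.3636
(1−p)/p = 2.3636/1 = 2.3636  ⇒  p = 1/(1 + 2.3636) = 0.2973
Bv-121: 29.73%, Bv-123: 70.27%.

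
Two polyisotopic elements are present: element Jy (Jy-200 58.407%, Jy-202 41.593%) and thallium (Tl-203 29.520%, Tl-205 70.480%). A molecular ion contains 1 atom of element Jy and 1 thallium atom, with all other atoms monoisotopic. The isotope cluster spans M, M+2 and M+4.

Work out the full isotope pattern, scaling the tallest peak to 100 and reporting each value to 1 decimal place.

Element Jy pattern (n=1): 0.58407 : 0.41593
Thallium pattern (n=1): 0.2952 : 0.7048
Convolve the two distributions (both contribute in 2-u steps):
  M: 0.58407×0.2952 = 0.172417
  M+2: 0.58407×0.7048 + 0.41593×0.2952 = 0.534435
  M+4: 0.41593×0.7048 = 0.293147
Scale to base peak (0.534435) = 100: 32.3 : 100.0 : 54.9

32.3 : 100.0 : 54.9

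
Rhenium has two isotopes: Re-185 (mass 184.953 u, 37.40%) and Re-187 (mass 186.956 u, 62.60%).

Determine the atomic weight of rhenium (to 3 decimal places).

Average mass = Σ (abundance × isotope mass) = 0.3740 × 184.953 + 0.6260 × 186.956
= 69.1724 + 117.0345 = 186.2069 u

186.207 u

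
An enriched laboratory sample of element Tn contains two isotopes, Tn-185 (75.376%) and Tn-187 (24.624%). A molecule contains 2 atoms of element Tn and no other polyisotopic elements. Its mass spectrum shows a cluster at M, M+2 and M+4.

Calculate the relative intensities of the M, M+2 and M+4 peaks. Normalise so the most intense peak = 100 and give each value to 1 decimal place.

100.0 : 65.3 : 10.7

Each Tn atom is independently Tn-185 (p = 0.75376) or Tn-187 (q = 0.24624); the cluster is the binomial expansion (p + q)^2.
P(M) = 0.75376^2 = 0.568154
P(M+2) = 2 × 0.75376^1 × 0.24624^1 = 0.371212
P(M+4) = 0.24624^2 = 0.060634
The M peak is largest (0.568154); scaling to 100 gives 100.0 : 65.3 : 10.7.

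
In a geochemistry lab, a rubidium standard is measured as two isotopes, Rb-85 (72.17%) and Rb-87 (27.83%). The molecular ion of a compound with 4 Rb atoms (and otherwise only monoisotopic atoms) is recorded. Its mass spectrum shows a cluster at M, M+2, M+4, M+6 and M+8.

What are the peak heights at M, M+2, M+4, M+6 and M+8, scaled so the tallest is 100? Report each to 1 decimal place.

64.8 : 100.0 : 57.8 : 14.9 : 1.4

Expanding (0.7217 + 0.2783)^4:
P(M) = 0.7217^4 = 0.271286
P(M+2) = 4 × 0.7217^3 × 0.2783^1 = 0.418450
P(M+4) = 6 × 0.7217^2 × 0.2783^2 = 0.242042
P(M+6) = 4 × 0.7217^1 × 0.2783^3 = 0.062224
P(M+8) = 0.2783^4 = 0.005999
The M+2 peak is largest (0.418450); scaling to 100 gives 64.8 : 100.0 : 57.8 : 14.9 : 1.4.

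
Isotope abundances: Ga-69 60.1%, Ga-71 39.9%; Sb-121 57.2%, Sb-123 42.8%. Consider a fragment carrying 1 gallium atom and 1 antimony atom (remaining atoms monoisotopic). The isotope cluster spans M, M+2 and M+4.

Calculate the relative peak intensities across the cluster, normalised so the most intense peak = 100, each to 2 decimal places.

Gallium pattern (n=1): 0.6010 : 0.3990
Antimony pattern (n=1): 0.5720 : 0.4280
Convolve the two distributions (both contribute in 2-u steps):
  M: 0.6010×0.5720 = 0.343772
  M+2: 0.6010×0.4280 + 0.3990×0.5720 = 0.485456
  M+4: 0.3990×0.4280 = 0.170772
Scale to base peak (0.485456) = 100: 70.81 : 100.00 : 35.18

70.81 : 100.00 : 35.18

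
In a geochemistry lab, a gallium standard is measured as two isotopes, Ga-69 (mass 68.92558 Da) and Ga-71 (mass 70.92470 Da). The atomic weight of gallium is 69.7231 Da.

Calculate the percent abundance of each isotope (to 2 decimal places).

With x = fraction of Ga-69 (so Ga-71 is 1 − x):
68.92558·x + 70.92470·(1 − x) = 69.7231
(68.92558 − 70.92470)·x = 69.7231 − 70.92470
x = -1.20160 / -1.99912 = 0.60106 → 60.11% Ga-69, 39.89% Ga-71.

Ga-69: 60.11%, Ga-71: 39.89%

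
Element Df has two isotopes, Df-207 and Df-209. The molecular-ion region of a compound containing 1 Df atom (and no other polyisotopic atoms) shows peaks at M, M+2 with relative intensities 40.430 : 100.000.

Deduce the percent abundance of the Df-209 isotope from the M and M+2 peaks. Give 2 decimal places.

71.21%

Let p = fractional abundance of Df-207. I(M+2)/I(M) = [C(1,1)·p^0·(1−p)] / p^1 = 1·(1−p)/p = 100.000/40.430 = 2.4734
(1−p)/p = 2.4734/1 = 2.4734  ⇒  p = 1/(1 + 2.4734) = 0.2879
Df-207: 28.79%, Df-209: 71.21%.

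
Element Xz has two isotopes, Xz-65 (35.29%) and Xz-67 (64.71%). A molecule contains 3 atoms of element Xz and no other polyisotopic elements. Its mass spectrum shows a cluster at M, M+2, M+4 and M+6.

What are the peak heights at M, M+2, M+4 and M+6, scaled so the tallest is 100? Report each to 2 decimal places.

Expanding (0.3529 + 0.6471)^3:
P(M) = 0.3529^3 = 0.043950
P(M+2) = 3 × 0.3529^2 × 0.6471^1 = 0.241766
P(M+4) = 3 × 0.3529^1 × 0.6471^2 = 0.443318
P(M+6) = 0.6471^3 = 0.270966
The M+4 peak is largest (0.443318); scaling to 100 gives 9.91 : 54.54 : 100.00 : 61.12.

9.91 : 54.54 : 100.00 : 61.12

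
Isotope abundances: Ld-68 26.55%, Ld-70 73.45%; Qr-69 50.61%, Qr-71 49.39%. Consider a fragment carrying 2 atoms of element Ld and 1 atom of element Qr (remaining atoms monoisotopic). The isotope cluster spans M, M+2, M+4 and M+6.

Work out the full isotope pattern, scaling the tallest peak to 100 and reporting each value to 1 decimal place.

7.7 : 49.9 : 100.0 : 57.2

Element Ld pattern (n=2): 0.07049025 : 0.3900195 : 0.53949025
Element Qr pattern (n=1): 0.5061 : 0.4939
Convolve the two distributions (both contribute in 2-u steps):
  M: 0.07049025×0.5061 = 0.035675
  M+2: 0.07049025×0.4939 + 0.3900195×0.5061 = 0.232204
  M+4: 0.3900195×0.4939 + 0.53949025×0.5061 = 0.465667
  M+6: 0.53949025×0.4939 = 0.266454
Scale to base peak (0.465667) = 100: 7.7 : 49.9 : 100.0 : 57.2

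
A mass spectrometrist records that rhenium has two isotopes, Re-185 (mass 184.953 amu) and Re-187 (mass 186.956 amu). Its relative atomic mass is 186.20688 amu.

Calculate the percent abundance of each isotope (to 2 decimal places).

Let x be the fractional abundance of Re-185; then Re-187 has abundance 1 − x.
184.953·x + 186.956·(1 − x) = 186.20688
(184.953 − 186.956)·x = 186.20688 − 186.956
x = -0.74912 / -2.003 = 0.37400 → 37.40% Re-185, 62.60% Re-187.

Re-185: 37.40%, Re-187: 62.60%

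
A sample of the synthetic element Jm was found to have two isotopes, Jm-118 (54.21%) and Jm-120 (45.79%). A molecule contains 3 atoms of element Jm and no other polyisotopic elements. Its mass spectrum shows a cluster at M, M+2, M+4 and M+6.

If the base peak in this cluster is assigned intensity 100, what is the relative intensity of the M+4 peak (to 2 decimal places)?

84.47

Term probabilities: M 0.1593, M+2 0.4037, M+4 0.3410, M+6 0.0960. Base peak = M+2.
P(M+2) = C(3,1) × 0.5421^2 × 0.4579^1 = 3 × 0.29387241 × 0.4579 = 0.403693 (base)
P(M+4) = C(3,2) × 0.5421^1 × 0.4579^2 = 3 × 0.5421 × 0.20967241 = 0.340990
Relative intensity = 0.340990 / 0.403693 × 100 = 84.47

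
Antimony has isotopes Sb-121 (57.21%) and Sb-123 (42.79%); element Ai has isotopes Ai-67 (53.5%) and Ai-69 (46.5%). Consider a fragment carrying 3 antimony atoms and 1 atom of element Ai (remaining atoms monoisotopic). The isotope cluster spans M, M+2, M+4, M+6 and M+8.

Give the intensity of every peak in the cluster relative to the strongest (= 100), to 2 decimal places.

Antimony pattern (n=3): 0.18724742 : 0.42015297 : 0.3142518 : 0.07834781
Element Ai pattern (n=1): 0.5350 : 0.4650
Convolve the two distributions (both contribute in 2-u steps):
  M: 0.18724742×0.5350 = 0.100177
  M+2: 0.18724742×0.4650 + 0.42015297×0.5350 = 0.311852
  M+4: 0.42015297×0.4650 + 0.3142518×0.5350 = 0.363496
  M+6: 0.3142518×0.4650 + 0.07834781×0.5350 = 0.188043
  M+8: 0.07834781×0.4650 = 0.036432
Scale to base peak (0.363496) = 100: 27.56 : 85.79 : 100.00 : 51.73 : 10.02

27.56 : 85.79 : 100.00 : 51.73 : 10.02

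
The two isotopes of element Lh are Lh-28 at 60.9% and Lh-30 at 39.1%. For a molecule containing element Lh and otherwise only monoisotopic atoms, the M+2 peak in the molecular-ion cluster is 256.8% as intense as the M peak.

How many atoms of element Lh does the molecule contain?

With n Lh atoms, P(M+2)/P(M) = C(n,1)·p^(n−1)q / p^n = n·q/p = n · 0.391/0.609.
n = 2.568 × 0.609/0.391 = 4.00 ≈ 4

4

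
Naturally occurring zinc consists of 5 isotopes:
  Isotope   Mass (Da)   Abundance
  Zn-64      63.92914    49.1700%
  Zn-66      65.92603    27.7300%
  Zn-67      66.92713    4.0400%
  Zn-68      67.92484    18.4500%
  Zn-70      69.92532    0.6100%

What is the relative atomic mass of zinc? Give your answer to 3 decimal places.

65.378 Da

The abundance-weighted mean is 0.491700 × 63.92914 + 0.277300 × 65.92603 + 0.040400 × 66.92713 + 0.184500 × 67.92484 + 0.006100 × 69.92532
= 31.433958 + 18.281288 + 2.703856 + 12.532133 + 0.426544 = 65.377779 Da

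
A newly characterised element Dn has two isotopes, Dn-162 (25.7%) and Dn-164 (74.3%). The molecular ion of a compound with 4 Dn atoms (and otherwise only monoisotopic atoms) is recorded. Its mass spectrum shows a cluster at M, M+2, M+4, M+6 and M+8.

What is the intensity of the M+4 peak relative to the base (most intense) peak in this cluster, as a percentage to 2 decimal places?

51.88%

Term probabilities: M 0.0044, M+2 0.0504, M+4 0.2188, M+6 0.4217, M+8 0.3048. Base peak = M+6.
P(M+6) = C(4,3) × 0.257^1 × 0.743^3 = 4 × 0.2570 × 0.41017241 = 0.421657 (base)
P(M+4) = C(4,2) × 0.257^2 × 0.743^2 = 6 × 0.066049 × 0.552049 = 0.218774
Relative intensity = 0.218774 / 0.421657 × 100 = 51.88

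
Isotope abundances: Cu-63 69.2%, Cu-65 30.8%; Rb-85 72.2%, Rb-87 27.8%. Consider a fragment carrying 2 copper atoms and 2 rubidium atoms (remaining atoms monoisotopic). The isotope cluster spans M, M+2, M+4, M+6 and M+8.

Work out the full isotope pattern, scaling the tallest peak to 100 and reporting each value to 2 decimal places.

60.23 : 100.00 : 62.15 : 17.14 : 1.77

Copper pattern (n=2): 0.478864 : 0.426272 : 0.094864
Rubidium pattern (n=2): 0.521284 : 0.401432 : 0.077284
Convolve the two distributions (both contribute in 2-u steps):
  M: 0.478864×0.521284 = 0.249624
  M+2: 0.478864×0.401432 + 0.426272×0.521284 = 0.414440
  M+4: 0.478864×0.077284 + 0.426272×0.401432 + 0.094864×0.521284 = 0.257579
  M+6: 0.426272×0.077284 + 0.094864×0.401432 = 0.071025
  M+8: 0.094864×0.077284 = 0.007331
Scale to base peak (0.414440) = 100: 60.23 : 100.00 : 62.15 : 17.14 : 1.77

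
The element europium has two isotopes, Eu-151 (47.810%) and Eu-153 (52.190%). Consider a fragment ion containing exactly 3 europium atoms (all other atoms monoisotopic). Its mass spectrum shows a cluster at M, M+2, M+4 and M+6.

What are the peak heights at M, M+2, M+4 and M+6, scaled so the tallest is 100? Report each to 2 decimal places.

27.97 : 91.61 : 100.00 : 36.39

Each Eu atom is independently Eu-151 (p = 0.47810) or Eu-153 (q = 0.52190); the cluster is the binomial expansion (p + q)^3.
P(M) = 0.47810^3 = 0.109284
P(M+2) = 3 × 0.47810^2 × 0.52190^1 = 0.357887
P(M+4) = 3 × 0.47810^1 × 0.52190^2 = 0.390674
P(M+6) = 0.52190^3 = 0.142155
The M+4 peak is largest (0.390674); scaling to 100 gives 27.97 : 91.61 : 100.00 : 36.39.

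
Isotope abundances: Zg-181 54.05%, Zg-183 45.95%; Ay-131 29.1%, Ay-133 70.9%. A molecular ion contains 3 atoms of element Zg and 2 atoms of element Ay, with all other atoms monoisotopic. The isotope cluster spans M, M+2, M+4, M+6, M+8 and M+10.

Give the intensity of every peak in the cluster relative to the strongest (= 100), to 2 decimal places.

Element Zg pattern (n=3): 0.15790181 : 0.40271533 : 0.34236392 : 0.09701894
Element Ay pattern (n=2): 0.084681 : 0.412638 : 0.502681
Convolve the two distributions (both contribute in 2-u steps):
  M: 0.15790181×0.084681 = 0.013371
  M+2: 0.15790181×0.412638 + 0.40271533×0.084681 = 0.099259
  M+4: 0.15790181×0.502681 + 0.40271533×0.412638 + 0.34236392×0.084681 = 0.274542
  M+6: 0.40271533×0.502681 + 0.34236392×0.412638 + 0.09701894×0.084681 = 0.351925
  M+8: 0.34236392×0.502681 + 0.09701894×0.412638 = 0.212134
  M+10: 0.09701894×0.502681 = 0.048770
Scale to base peak (0.351925) = 100: 3.80 : 28.20 : 78.01 : 100.00 : 60.28 : 13.86

3.80 : 28.20 : 78.01 : 100.00 : 60.28 : 13.86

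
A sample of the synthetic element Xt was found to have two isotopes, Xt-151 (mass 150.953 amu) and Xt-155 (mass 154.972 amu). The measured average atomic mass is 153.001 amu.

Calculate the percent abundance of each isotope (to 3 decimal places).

Xt-151: 49.042%, Xt-155: 50.958%

Writing the weighted mean with unknown fraction x of Xt-151:
150.953·x + 154.972·(1 − x) = 153.001
(150.953 − 154.972)·x = 153.001 − 154.972
x = -1.971 / -4.019 = 0.49042 → 49.042% Xt-151, 50.958% Xt-155.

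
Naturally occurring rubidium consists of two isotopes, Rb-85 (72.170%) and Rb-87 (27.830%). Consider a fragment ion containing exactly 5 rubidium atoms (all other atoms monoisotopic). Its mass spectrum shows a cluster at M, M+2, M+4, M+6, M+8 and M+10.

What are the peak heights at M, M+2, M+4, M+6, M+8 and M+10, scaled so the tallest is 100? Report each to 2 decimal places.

51.86 : 100.00 : 77.12 : 29.74 : 5.73 : 0.44

The 5 Rb atoms are independent, so intensities follow the terms of (0.72170 + 0.27830)^5.
P(M) = 0.72170^5 = 0.195787
P(M+2) = 5 × 0.72170^4 × 0.27830^1 = 0.377494
P(M+4) = 10 × 0.72170^3 × 0.27830^2 = 0.291136
P(M+6) = 10 × 0.72170^2 × 0.27830^3 = 0.112267
P(M+8) = 5 × 0.72170^1 × 0.27830^4 = 0.021646
P(M+10) = 0.27830^5 = 0.001669
The M+2 peak is largest (0.377494); scaling to 100 gives 51.86 : 100.00 : 77.12 : 29.74 : 5.73 : 0.44.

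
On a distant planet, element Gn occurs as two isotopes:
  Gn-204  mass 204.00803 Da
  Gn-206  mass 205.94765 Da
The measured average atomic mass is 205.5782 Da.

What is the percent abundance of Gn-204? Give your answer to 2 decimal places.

19.05%

With x = fraction of Gn-204 (so Gn-206 is 1 − x):
204.00803·x + 205.94765·(1 − x) = 205.5782
(204.00803 − 205.94765)·x = 205.5782 − 205.94765
x = -0.36945 / -1.93962 = 0.19048 → 19.05% Gn-204, 80.95% Gn-206.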